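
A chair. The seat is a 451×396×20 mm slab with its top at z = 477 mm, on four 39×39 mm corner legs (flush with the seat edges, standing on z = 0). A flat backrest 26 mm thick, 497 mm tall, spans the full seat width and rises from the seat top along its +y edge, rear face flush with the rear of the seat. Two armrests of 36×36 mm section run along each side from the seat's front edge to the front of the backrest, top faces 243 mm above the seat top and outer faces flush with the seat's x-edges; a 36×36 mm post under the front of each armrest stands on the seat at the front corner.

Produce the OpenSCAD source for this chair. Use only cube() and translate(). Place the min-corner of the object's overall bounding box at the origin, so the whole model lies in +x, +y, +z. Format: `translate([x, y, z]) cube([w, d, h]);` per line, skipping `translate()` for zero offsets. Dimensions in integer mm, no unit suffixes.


// leg_h = 477 - 20 = 457
// arm post h = 243 - 36 = 207
translate([0, 0, 457]) cube([451, 396, 20]);
cube([39, 39, 457]);
translate([412, 0, 0]) cube([39, 39, 457]);
translate([0, 357, 0]) cube([39, 39, 457]);
translate([412, 357, 0]) cube([39, 39, 457]);
translate([0, 370, 477]) cube([451, 26, 497]);
translate([0, 0, 684]) cube([36, 370, 36]);
translate([415, 0, 684]) cube([36, 370, 36]);
translate([0, 0, 477]) cube([36, 36, 207]);
translate([415, 0, 477]) cube([36, 36, 207]);


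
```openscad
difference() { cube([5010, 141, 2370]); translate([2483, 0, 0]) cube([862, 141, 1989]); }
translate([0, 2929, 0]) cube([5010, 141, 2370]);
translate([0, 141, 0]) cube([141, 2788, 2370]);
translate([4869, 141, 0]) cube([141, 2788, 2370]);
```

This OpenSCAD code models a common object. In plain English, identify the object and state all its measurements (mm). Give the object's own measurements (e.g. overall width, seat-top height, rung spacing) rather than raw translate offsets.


A single room: four walls, each 2370 mm tall and 141 mm thick, enclosing an outside footprint 5010×3070 mm (x × y), no floor or roof. The front and back walls (−y and +y sides) run the full x-width; the side walls fit between their inner faces. A door opening 862 mm wide and 1989 mm tall is cut through the front wall from the floor up, its −x edge 2483 mm from the wall's −x end.


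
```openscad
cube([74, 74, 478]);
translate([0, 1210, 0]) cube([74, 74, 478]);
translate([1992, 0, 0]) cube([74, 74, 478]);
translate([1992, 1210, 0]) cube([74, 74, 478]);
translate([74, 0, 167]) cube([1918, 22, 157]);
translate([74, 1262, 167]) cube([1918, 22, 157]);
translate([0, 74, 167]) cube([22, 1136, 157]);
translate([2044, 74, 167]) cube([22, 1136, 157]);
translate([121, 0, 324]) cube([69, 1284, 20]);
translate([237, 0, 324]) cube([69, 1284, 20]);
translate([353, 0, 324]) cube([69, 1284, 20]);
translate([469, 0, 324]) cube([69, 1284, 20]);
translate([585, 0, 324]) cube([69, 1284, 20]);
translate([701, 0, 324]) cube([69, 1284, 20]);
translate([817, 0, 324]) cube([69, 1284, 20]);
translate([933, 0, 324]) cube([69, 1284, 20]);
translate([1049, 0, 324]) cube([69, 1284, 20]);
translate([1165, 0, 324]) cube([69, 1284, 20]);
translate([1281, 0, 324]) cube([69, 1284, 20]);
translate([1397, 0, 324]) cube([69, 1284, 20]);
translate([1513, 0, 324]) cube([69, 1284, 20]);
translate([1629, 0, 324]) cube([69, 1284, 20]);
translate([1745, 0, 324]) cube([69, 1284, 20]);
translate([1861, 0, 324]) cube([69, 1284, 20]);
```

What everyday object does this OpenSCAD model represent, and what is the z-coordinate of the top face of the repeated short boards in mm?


A bed frame. The slat-top height is 344 mm.

Four posts, four rails, and a row of slats — a bed frame. Slats sit on the rails at z = 167 + 157 = 324; with slat thickness 20, the top is 344 mm.


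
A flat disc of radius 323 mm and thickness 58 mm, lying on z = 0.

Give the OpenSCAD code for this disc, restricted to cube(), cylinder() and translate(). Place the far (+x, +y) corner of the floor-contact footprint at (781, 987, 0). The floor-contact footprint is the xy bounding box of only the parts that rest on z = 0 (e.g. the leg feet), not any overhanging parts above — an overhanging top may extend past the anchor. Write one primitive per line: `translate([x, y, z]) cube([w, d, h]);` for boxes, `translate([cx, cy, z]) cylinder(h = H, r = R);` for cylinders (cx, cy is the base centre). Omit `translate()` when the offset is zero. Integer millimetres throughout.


translate([458, 664, 0]) cylinder(h = 58, r = 323);


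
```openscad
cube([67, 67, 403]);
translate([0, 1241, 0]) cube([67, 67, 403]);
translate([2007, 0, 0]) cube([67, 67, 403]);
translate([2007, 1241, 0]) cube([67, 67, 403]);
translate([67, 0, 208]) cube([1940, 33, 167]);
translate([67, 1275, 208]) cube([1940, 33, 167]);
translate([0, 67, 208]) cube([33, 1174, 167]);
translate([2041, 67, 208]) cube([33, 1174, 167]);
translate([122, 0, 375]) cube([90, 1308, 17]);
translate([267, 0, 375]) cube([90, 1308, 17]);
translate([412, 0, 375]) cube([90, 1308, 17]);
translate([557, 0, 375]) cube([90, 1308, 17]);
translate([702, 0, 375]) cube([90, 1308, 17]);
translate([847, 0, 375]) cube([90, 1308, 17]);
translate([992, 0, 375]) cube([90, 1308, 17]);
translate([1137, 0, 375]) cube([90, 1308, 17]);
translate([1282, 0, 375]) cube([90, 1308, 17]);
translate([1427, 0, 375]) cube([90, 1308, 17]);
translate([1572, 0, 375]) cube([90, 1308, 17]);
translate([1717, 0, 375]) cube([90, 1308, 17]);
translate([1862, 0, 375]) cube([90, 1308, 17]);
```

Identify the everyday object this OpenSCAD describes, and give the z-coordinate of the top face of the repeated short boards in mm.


A bed frame. The slat-top height is 392 mm.

Four posts, four rails, and a row of slats — a bed frame. Slats sit on the rails at z = 208 + 167 = 375; with slat thickness 17, the top is 392 mm.


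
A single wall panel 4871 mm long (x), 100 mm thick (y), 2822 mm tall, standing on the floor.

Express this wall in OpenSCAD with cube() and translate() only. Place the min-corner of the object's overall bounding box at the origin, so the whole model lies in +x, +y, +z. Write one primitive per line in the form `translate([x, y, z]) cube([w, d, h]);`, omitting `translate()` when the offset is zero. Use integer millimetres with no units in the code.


cube([4871, 100, 2822]);


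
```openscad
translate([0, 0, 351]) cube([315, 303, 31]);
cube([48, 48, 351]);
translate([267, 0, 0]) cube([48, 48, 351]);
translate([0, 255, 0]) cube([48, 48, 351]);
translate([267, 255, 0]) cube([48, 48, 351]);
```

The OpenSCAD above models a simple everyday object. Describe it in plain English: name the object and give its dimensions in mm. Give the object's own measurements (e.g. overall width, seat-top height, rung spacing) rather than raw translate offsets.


A simple wooden stool: a rectangular seat 315 mm (x) by 303 mm (y), 31 mm thick, top face at z = 382 mm, on four square legs, each 48×48 mm in cross-section. The legs rest on z = 0, each flush with a corner of the seat.


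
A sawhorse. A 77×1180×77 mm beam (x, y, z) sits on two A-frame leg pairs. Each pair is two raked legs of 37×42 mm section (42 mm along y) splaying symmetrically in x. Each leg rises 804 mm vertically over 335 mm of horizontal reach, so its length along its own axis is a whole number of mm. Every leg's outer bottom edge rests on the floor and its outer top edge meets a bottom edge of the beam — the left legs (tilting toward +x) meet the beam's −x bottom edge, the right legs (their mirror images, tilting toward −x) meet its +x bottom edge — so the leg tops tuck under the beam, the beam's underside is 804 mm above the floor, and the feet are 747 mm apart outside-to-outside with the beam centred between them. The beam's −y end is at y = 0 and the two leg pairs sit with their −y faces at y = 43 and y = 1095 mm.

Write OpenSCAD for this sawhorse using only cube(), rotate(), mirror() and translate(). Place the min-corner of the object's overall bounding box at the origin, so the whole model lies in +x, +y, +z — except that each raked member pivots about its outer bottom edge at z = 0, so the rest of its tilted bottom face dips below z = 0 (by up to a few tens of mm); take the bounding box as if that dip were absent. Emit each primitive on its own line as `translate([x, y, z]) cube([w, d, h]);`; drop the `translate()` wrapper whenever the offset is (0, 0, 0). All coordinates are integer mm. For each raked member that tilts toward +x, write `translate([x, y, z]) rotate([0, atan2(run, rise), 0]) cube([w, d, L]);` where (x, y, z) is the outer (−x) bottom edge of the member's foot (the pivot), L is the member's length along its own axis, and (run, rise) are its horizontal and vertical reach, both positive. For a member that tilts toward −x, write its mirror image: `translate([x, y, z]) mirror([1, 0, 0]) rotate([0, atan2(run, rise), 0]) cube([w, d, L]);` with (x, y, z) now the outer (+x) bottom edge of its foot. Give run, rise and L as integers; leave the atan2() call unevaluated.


translate([335, 0, 804]) cube([77, 1180, 77]);
translate([0, 43, 0]) rotate([0, atan2(335, 804), 0]) cube([37, 42, 871]);
translate([747, 43, 0]) mirror([1, 0, 0]) rotate([0, atan2(335, 804), 0]) cube([37, 42, 871]);
translate([0, 1095, 0]) rotate([0, atan2(335, 804), 0]) cube([37, 42, 871]);
translate([747, 1095, 0]) mirror([1, 0, 0]) rotate([0, atan2(335, 804), 0]) cube([37, 42, 871]);


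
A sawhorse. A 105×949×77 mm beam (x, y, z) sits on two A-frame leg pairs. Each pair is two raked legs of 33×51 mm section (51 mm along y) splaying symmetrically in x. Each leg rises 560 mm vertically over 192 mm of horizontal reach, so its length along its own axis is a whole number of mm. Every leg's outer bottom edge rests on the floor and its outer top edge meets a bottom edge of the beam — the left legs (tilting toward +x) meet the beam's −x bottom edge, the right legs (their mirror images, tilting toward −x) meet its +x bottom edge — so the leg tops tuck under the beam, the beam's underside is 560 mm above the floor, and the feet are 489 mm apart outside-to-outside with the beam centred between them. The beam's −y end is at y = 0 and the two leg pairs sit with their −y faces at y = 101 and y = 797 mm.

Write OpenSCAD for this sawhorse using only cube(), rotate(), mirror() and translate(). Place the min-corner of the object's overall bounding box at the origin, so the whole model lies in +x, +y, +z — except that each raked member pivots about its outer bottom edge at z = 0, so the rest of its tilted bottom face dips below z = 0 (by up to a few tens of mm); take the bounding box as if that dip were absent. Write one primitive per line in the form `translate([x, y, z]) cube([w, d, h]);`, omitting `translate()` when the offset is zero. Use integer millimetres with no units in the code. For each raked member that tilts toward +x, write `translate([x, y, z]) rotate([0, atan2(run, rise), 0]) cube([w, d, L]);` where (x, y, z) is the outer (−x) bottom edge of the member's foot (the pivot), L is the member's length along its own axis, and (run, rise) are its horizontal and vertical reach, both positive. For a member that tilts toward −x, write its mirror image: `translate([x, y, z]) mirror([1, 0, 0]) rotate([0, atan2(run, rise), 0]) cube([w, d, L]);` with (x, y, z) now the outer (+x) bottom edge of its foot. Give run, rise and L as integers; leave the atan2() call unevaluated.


translate([192, 0, 560]) cube([105, 949, 77]);
translate([0, 101, 0]) rotate([0, atan2(192, 560), 0]) cube([33, 51, 592]);
translate([489, 101, 0]) mirror([1, 0, 0]) rotate([0, atan2(192, 560), 0]) cube([33, 51, 592]);
translate([0, 797, 0]) rotate([0, atan2(192, 560), 0]) cube([33, 51, 592]);
translate([489, 797, 0]) mirror([1, 0, 0]) rotate([0, atan2(192, 560), 0]) cube([33, 51, 592]);


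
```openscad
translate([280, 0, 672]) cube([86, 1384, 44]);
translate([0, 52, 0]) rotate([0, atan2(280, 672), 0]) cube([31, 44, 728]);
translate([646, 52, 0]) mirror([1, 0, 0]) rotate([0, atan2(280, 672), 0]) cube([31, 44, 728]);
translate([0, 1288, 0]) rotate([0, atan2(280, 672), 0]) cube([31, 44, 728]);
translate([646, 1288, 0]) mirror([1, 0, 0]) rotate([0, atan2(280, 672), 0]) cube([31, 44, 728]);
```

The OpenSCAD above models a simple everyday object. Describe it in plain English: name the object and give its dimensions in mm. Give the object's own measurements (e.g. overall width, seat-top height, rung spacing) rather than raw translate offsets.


A sawhorse. A 86×1384×44 mm beam (x, y, z) sits on two A-frame leg pairs. Each pair is two raked legs of 31×44 mm section (44 mm along y) splaying symmetrically in x. Each leg rises 672 mm vertically over 280 mm of horizontal reach and is 728 mm long along its own axis. Every leg's outer bottom edge rests on the floor and its outer top edge meets a bottom edge of the beam — the left legs (tilting toward +x) meet the beam's −x bottom edge, the right legs (their mirror images, tilting toward −x) meet its +x bottom edge — so the leg tops tuck under the beam, the beam's underside is 672 mm above the floor, and the feet are 646 mm apart outside-to-outside with the beam centred between them. The two leg pairs are set in 52 mm from either end of the beam.


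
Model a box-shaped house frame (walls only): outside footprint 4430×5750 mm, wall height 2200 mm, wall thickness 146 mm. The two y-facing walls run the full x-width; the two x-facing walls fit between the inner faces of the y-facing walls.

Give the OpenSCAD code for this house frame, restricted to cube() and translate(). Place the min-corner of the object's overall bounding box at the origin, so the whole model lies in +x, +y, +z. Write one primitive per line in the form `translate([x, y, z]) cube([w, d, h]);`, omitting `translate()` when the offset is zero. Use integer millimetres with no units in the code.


cube([4430, 146, 2200]);
translate([0, 5604, 0]) cube([4430, 146, 2200]);
translate([0, 146, 0]) cube([146, 5458, 2200]);
translate([4284, 146, 0]) cube([146, 5458, 2200]);


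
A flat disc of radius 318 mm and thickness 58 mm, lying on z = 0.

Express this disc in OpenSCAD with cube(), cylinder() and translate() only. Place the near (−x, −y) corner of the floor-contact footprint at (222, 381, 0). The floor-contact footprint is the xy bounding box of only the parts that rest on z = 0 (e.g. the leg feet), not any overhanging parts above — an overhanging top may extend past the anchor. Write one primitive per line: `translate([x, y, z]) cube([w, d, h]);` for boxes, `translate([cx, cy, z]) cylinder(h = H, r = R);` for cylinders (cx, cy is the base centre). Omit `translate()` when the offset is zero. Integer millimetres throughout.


translate([540, 699, 0]) cylinder(h = 58, r = 318);


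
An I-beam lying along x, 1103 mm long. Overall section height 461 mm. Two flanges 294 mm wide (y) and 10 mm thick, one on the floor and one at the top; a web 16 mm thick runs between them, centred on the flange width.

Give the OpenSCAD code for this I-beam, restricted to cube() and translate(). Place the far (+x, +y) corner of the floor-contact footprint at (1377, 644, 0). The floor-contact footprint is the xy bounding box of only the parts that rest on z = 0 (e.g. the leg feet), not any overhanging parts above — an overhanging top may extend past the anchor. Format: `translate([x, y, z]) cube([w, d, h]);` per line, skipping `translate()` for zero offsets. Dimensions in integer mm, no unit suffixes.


translate([274, 350, 0]) cube([1103, 294, 10]);
translate([274, 489, 10]) cube([1103, 16, 441]);
translate([274, 350, 451]) cube([1103, 294, 10]);


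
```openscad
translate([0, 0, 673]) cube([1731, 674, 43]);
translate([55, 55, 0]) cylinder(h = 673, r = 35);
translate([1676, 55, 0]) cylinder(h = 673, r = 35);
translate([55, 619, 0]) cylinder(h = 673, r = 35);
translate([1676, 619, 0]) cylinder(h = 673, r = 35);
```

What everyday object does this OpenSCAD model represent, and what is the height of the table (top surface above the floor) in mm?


A table. The table height is 716 mm.

A 1731×674×43 slab sits at z = 673 on four Ø70 mm round legs — a table. The top surface is at 673 + 43 = 716 mm.


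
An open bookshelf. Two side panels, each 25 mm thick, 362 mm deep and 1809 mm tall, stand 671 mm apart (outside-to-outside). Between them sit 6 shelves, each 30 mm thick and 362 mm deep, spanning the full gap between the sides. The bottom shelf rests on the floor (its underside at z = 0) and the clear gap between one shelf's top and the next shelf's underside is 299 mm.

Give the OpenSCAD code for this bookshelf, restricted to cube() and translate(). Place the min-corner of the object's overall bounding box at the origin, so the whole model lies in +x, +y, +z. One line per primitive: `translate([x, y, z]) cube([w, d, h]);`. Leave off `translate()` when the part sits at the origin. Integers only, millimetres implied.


cube([25, 362, 1809]);
translate([646, 0, 0]) cube([25, 362, 1809]);
translate([25, 0, 0]) cube([621, 362, 30]);
translate([25, 0, 329]) cube([621, 362, 30]);
translate([25, 0, 658]) cube([621, 362, 30]);
translate([25, 0, 987]) cube([621, 362, 30]);
translate([25, 0, 1316]) cube([621, 362, 30]);
translate([25, 0, 1645]) cube([621, 362, 30]);


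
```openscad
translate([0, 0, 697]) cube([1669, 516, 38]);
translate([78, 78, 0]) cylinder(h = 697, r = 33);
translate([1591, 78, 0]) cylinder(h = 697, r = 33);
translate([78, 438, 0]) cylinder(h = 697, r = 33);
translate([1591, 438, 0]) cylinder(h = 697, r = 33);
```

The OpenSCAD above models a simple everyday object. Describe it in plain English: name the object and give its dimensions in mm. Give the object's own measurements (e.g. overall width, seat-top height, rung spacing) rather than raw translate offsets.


A table: top 1669 mm (x) × 516 mm (y), 38 mm thick, upper face at z = 735 mm, on four round legs of 66 mm diameter, each leg's bounding box inset 45 mm from the nearest pair of top edges from z = 0 to the bottom of the top.


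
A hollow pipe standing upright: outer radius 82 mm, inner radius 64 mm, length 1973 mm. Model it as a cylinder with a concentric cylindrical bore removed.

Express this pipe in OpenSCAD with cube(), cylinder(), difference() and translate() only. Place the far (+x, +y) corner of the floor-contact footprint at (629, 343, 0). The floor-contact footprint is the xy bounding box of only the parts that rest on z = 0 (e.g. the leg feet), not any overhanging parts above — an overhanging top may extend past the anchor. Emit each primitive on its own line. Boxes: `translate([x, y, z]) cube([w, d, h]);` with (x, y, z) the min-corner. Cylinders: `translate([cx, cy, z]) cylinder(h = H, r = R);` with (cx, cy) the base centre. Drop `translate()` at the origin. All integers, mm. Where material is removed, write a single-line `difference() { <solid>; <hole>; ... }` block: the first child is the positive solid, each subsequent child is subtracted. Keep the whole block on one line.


difference() { translate([547, 261, 0]) cylinder(h = 1973, r = 82); translate([547, 261, 0]) cylinder(h = 1973, r = 64); }


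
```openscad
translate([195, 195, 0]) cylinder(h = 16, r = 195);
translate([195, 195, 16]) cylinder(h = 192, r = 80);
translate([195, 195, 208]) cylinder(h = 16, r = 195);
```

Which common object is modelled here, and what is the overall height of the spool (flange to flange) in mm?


A spool. The overall height is 224 mm.

Three coaxial cylinders, large–small–large — a spool. Two 16 mm flanges and a 192 mm core give 16 + 192 + 16 = 224 mm.


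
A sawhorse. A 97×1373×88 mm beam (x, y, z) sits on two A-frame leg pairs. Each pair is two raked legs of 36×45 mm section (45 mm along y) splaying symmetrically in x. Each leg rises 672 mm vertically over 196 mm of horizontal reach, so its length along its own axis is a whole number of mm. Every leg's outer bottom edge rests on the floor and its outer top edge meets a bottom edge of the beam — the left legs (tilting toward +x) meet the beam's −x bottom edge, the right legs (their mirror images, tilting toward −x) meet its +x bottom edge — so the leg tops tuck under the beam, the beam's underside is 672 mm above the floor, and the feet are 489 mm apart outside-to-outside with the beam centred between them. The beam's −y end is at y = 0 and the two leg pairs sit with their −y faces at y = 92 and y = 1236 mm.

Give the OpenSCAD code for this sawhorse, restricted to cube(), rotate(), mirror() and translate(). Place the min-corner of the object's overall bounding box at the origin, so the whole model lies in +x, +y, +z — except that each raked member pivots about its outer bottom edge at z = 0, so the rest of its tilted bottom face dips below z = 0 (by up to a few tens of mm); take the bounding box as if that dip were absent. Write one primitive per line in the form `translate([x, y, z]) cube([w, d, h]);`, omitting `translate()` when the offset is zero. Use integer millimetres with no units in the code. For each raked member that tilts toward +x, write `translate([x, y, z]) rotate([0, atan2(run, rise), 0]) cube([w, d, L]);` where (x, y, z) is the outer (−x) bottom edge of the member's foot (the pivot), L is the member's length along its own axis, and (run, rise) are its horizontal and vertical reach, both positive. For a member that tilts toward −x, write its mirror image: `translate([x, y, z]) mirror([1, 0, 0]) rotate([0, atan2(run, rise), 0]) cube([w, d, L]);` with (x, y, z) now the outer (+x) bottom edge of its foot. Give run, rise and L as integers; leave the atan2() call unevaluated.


translate([196, 0, 672]) cube([97, 1373, 88]);
translate([0, 92, 0]) rotate([0, atan2(196, 672), 0]) cube([36, 45, 700]);
translate([489, 92, 0]) mirror([1, 0, 0]) rotate([0, atan2(196, 672), 0]) cube([36, 45, 700]);
translate([0, 1236, 0]) rotate([0, atan2(196, 672), 0]) cube([36, 45, 700]);
translate([489, 1236, 0]) mirror([1, 0, 0]) rotate([0, atan2(196, 672), 0]) cube([36, 45, 700]);


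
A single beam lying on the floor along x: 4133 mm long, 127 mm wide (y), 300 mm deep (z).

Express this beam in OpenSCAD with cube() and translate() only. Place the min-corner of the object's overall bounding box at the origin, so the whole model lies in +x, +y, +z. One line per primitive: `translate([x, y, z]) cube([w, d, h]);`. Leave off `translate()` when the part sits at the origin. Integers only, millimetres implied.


cube([4133, 127, 300]);


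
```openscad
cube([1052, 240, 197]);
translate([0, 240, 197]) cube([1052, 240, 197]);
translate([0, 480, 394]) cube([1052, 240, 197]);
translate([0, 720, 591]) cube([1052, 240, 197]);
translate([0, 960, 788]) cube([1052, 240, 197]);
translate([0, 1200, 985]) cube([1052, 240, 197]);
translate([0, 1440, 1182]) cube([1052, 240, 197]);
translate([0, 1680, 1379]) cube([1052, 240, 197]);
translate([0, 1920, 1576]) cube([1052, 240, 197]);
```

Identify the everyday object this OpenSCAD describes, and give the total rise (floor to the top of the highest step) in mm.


A staircase. The total rise is 1773 mm.

9 identical blocks, each offset up and back from the previous — a staircase. Each step is 197 mm tall and there are 9 of them, so the total rise is 9 × 197 = 1773 mm.


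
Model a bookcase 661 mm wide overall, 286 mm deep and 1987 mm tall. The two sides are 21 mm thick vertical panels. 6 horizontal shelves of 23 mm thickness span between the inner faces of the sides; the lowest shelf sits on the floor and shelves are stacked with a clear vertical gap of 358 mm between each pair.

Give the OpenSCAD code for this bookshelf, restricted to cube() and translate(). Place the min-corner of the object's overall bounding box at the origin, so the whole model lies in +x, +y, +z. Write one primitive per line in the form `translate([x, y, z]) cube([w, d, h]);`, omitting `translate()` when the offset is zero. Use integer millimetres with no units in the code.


cube([21, 286, 1987]);
translate([640, 0, 0]) cube([21, 286, 1987]);
translate([21, 0, 0]) cube([619, 286, 23]);
translate([21, 0, 381]) cube([619, 286, 23]);
translate([21, 0, 762]) cube([619, 286, 23]);
translate([21, 0, 1143]) cube([619, 286, 23]);
translate([21, 0, 1524]) cube([619, 286, 23]);
translate([21, 0, 1905]) cube([619, 286, 23]);


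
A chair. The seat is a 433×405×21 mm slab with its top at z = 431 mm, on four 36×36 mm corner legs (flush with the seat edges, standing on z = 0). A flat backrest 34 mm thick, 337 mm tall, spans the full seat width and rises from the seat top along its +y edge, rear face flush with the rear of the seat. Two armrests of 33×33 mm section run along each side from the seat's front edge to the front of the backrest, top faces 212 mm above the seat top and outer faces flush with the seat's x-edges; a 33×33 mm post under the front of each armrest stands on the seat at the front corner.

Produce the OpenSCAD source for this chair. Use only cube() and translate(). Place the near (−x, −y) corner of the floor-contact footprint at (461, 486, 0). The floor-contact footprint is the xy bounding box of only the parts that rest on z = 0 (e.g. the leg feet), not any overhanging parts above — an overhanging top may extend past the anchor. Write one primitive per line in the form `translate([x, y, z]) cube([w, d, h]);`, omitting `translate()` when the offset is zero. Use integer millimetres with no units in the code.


translate([461, 486, 410]) cube([433, 405, 21]);
translate([461, 486, 0]) cube([36, 36, 410]);
translate([858, 486, 0]) cube([36, 36, 410]);
translate([461, 855, 0]) cube([36, 36, 410]);
translate([858, 855, 0]) cube([36, 36, 410]);
translate([461, 857, 431]) cube([433, 34, 337]);
translate([461, 486, 610]) cube([33, 371, 33]);
translate([861, 486, 610]) cube([33, 371, 33]);
translate([461, 486, 431]) cube([33, 33, 179]);
translate([861, 486, 431]) cube([33, 33, 179]);


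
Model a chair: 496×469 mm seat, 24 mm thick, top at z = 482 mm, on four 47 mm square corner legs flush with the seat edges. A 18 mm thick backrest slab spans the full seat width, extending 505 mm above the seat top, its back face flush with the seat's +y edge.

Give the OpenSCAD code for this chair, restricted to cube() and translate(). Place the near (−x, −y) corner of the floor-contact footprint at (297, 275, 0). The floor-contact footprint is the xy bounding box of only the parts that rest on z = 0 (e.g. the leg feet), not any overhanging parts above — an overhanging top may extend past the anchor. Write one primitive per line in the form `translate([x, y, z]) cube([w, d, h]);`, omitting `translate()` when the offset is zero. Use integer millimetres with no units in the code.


// leg_h = 482 - 24 = 458
translate([297, 275, 458]) cube([496, 469, 24]);
translate([297, 275, 0]) cube([47, 47, 458]);
translate([746, 275, 0]) cube([47, 47, 458]);
translate([297, 697, 0]) cube([47, 47, 458]);
translate([746, 697, 0]) cube([47, 47, 458]);
translate([297, 726, 482]) cube([496, 18, 505]);


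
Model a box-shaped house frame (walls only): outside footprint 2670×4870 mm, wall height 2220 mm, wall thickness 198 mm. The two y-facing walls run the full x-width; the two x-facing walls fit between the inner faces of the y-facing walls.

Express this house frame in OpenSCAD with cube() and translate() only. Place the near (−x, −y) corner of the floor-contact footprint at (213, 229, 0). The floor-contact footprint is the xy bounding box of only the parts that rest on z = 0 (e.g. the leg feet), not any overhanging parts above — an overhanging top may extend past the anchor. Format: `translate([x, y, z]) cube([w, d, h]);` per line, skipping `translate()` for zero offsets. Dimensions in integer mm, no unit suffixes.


translate([213, 229, 0]) cube([2670, 198, 2220]);
translate([213, 4901, 0]) cube([2670, 198, 2220]);
translate([213, 427, 0]) cube([198, 4474, 2220]);
translate([2685, 427, 0]) cube([198, 4474, 2220]);


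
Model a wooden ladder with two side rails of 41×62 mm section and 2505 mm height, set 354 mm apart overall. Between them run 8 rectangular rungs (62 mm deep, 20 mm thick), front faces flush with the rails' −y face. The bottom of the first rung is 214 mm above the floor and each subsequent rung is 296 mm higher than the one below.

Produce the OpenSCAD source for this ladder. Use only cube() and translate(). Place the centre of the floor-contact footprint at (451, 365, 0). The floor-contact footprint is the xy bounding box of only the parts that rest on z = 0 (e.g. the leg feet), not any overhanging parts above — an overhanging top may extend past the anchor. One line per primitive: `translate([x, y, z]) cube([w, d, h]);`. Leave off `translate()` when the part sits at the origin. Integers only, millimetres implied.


translate([274, 334, 0]) cube([41, 62, 2505]);
translate([587, 334, 0]) cube([41, 62, 2505]);
translate([315, 334, 214]) cube([272, 62, 20]);
translate([315, 334, 510]) cube([272, 62, 20]);
translate([315, 334, 806]) cube([272, 62, 20]);
translate([315, 334, 1102]) cube([272, 62, 20]);
translate([315, 334, 1398]) cube([272, 62, 20]);
translate([315, 334, 1694]) cube([272, 62, 20]);
translate([315, 334, 1990]) cube([272, 62, 20]);
translate([315, 334, 2286]) cube([272, 62, 20]);


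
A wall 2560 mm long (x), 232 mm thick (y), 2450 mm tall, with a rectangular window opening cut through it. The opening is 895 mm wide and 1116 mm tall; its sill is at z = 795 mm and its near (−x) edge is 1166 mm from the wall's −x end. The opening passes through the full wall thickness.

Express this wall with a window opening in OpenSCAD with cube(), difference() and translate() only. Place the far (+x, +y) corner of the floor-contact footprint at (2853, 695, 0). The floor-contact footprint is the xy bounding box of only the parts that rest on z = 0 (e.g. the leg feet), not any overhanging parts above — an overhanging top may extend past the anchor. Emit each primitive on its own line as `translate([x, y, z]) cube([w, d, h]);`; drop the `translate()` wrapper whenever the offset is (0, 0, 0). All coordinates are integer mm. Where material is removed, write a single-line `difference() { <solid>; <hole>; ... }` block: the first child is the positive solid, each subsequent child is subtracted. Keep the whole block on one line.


difference() { translate([293, 463, 0]) cube([2560, 232, 2450]); translate([1459, 463, 795]) cube([895, 232, 1116]); }


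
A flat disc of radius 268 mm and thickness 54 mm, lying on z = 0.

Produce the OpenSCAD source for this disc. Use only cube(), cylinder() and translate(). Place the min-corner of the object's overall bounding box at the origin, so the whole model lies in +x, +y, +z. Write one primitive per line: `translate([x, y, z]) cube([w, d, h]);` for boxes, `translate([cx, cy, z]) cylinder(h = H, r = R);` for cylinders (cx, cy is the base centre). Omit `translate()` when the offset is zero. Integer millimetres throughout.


translate([268, 268, 0]) cylinder(h = 54, r = 268);


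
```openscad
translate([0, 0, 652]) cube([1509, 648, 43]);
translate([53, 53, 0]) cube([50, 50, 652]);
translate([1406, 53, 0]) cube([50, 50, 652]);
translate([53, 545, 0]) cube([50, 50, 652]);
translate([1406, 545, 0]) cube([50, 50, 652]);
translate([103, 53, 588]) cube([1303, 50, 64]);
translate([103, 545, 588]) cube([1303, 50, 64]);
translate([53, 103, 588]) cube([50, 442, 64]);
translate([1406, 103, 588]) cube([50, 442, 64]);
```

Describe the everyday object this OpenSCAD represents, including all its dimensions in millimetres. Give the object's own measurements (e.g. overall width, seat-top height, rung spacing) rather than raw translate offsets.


A rectangular dining table. The top is 1509×648×43 mm with its upper surface at z = 695 mm. It stands on four 50×50 mm square legs, each inset 53 mm from the nearest pair of top edges, running from the floor to the underside of the top. Four apron rails, 50 mm thick and 64 mm tall, run between adjacent legs with their top edges flush with the underside of the top and their outer faces flush with the legs' outer faces.


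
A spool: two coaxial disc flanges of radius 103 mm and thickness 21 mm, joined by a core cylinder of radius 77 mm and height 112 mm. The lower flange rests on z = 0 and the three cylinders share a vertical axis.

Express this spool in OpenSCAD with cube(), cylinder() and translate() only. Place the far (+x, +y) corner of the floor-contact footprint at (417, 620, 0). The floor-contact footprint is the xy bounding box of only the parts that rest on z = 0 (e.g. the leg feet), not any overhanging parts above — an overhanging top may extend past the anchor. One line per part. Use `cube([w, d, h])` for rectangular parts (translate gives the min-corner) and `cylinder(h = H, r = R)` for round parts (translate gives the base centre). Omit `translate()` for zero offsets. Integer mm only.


translate([314, 517, 0]) cylinder(h = 21, r = 103);
translate([314, 517, 21]) cylinder(h = 112, r = 77);
translate([314, 517, 133]) cylinder(h = 21, r = 103);


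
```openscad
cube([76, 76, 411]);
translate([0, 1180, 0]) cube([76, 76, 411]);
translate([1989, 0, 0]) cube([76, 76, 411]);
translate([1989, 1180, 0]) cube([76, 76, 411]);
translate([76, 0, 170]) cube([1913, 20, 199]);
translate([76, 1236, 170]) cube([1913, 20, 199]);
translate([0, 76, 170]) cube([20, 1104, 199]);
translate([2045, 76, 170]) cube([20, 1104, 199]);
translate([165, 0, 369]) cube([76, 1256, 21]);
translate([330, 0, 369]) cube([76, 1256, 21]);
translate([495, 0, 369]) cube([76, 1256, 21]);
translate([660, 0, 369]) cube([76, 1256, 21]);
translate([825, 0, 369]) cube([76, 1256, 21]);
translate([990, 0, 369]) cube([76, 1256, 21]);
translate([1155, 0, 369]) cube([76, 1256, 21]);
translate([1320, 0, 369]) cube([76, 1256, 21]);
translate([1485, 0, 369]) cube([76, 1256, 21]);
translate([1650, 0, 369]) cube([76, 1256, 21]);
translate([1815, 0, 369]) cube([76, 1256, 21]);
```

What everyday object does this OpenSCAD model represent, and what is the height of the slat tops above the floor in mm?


A bed frame. The slat-top height is 390 mm.

Four posts, four rails, and a row of slats — a bed frame. Slats sit on the rails at z = 170 + 199 = 369; with slat thickness 21, the top is 390 mm.


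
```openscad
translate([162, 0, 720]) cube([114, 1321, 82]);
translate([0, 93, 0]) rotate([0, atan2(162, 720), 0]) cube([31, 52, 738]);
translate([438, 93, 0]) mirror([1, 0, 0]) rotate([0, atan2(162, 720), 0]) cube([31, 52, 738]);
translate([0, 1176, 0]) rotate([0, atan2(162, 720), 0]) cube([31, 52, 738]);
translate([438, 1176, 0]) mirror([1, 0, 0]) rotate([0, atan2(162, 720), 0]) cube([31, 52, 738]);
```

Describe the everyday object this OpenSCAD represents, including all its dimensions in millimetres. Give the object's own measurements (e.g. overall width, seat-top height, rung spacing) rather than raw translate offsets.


A sawhorse. A 114×1321×82 mm beam (x, y, z) sits on two A-frame leg pairs. Each pair is two raked legs of 31×52 mm section (52 mm along y) splaying symmetrically in x. Each leg rises 720 mm vertically over 162 mm of horizontal reach and is 738 mm long along its own axis. Every leg's outer bottom edge rests on the floor and its outer top edge meets a bottom edge of the beam — the left legs (tilting toward +x) meet the beam's −x bottom edge, the right legs (their mirror images, tilting toward −x) meet its +x bottom edge — so the leg tops tuck under the beam, the beam's underside is 720 mm above the floor, and the feet are 438 mm apart outside-to-outside with the beam centred between them. The two leg pairs are set in 93 mm from either end of the beam.


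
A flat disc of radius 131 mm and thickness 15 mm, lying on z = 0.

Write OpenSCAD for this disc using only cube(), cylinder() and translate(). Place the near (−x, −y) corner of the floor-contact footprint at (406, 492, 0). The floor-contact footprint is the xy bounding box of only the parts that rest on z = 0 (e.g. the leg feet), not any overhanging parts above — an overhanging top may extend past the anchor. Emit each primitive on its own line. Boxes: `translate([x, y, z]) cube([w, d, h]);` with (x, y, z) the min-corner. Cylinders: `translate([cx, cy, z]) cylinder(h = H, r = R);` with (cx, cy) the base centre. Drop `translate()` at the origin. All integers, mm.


translate([537, 623, 0]) cylinder(h = 15, r = 131);


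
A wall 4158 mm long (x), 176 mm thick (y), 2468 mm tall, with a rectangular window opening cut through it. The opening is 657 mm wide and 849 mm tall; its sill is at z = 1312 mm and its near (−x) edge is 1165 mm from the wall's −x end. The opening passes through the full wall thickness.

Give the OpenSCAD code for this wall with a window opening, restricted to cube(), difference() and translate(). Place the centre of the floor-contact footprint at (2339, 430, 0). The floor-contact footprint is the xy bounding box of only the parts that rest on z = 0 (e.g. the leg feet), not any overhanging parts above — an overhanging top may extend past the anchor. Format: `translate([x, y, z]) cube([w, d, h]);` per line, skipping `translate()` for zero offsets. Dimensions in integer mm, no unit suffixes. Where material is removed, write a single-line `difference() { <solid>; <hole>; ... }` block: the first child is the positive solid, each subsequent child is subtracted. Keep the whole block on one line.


difference() { translate([260, 342, 0]) cube([4158, 176, 2468]); translate([1425, 342, 1312]) cube([657, 176, 849]); }


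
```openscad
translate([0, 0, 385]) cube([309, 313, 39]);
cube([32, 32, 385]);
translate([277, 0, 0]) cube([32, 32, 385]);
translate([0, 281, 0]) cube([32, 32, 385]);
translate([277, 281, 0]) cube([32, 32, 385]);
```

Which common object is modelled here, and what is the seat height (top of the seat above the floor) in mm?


A stool. The seat height is 424 mm.

A 309×313×39 slab at z = 385 on four corner posts — a stool. The seat top is 385 + 39 = 424 mm.


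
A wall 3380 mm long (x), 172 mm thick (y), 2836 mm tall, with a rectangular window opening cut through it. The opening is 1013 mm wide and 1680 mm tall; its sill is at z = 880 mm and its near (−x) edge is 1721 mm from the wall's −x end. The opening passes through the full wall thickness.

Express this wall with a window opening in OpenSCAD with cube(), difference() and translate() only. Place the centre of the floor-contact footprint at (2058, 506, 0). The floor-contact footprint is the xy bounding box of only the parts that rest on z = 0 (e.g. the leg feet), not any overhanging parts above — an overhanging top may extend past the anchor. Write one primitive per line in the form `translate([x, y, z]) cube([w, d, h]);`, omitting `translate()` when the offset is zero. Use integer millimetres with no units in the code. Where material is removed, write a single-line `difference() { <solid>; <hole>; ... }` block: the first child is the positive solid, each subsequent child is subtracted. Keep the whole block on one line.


difference() { translate([368, 420, 0]) cube([3380, 172, 2836]); translate([2089, 420, 880]) cube([1013, 172, 1680]); }


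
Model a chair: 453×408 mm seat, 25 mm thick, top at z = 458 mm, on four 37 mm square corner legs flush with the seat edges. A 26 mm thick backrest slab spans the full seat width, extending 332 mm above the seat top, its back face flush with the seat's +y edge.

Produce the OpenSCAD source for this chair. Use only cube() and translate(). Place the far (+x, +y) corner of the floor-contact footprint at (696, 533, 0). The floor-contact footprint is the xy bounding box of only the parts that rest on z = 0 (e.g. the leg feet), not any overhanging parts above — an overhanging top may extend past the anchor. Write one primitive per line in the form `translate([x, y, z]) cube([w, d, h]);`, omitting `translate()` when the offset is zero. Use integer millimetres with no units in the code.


translate([243, 125, 433]) cube([453, 408, 25]);
translate([243, 125, 0]) cube([37, 37, 433]);
translate([659, 125, 0]) cube([37, 37, 433]);
translate([243, 496, 0]) cube([37, 37, 433]);
translate([659, 496, 0]) cube([37, 37, 433]);
translate([243, 507, 458]) cube([453, 26, 332]);


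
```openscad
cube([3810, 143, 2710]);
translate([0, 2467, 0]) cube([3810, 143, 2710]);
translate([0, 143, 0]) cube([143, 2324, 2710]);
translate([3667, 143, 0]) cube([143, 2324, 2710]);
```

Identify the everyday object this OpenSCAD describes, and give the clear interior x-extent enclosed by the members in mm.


A house (or room) frame. The interior width is 3524 mm.

Four 2710 mm walls enclosing a rectangle with no floor or roof — a room or house frame. Outside width is 3810 mm and wall thickness is 143 mm, so the interior width is 3810 − 2 × 143 = 3524 mm.
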